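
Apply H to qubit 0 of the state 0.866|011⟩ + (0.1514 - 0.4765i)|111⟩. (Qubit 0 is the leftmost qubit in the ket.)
(0.7194 - 0.3369i)|011⟩ + (0.5053 + 0.3369i)|111⟩

H on qubit 0 mixes each pair of kets that differ only in qubit 0: amplitudes (a, b) of (|…0…⟩, |…1…⟩) become ((a + b)/√2, (a − b)/√2). Kets absent from the input have amplitude 0.
(|011⟩, |111⟩): (a, b) = (0.866, (0.1514 - 0.4765i)) → ((0.7194 - 0.3369i), (0.5053 + 0.3369i))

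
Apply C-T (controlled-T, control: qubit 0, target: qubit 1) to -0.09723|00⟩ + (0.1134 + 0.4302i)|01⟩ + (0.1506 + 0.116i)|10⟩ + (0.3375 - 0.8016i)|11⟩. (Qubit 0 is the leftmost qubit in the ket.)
-0.09723|00⟩ + (0.1134 + 0.4302i)|01⟩ + (0.1506 + 0.116i)|10⟩ + (0.8055 - 0.3282i)|11⟩

C-T leaves the control-|0⟩ kets |00⟩, |01⟩ unchanged and applies T to qubit 1 on the control-|1⟩ pair (|10⟩, |11⟩).
T = [[1, 0], [0, (1/√2 + (1/√2)i)]].
With a = amp(|10⟩) = (0.1506 + 0.116i) and b = amp(|11⟩) = (0.3375 - 0.8016i):
new amp(|10⟩) = (1)·a = (0.1506 + 0.116i)
new amp(|11⟩) = (1/√2 + (1/√2)i)·b = (0.8055 - 0.3282i)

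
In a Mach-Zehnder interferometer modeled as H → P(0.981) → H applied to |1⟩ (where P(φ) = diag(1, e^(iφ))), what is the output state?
(0.2219 - 0.4155i)|0⟩ + (0.7781 + 0.4155i)|1⟩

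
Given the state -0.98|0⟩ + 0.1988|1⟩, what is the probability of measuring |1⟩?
0.03952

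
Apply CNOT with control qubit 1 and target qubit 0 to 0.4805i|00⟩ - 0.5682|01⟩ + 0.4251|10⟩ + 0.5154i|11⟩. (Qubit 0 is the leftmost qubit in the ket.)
0.4805i|00⟩ + 0.5154i|01⟩ + 0.4251|10⟩ - 0.5682|11⟩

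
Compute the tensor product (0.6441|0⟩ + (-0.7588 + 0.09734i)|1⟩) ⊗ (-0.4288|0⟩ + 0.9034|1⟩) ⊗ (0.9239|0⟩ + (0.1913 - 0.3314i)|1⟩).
-0.2552|000⟩ + (-0.05284 + 0.09153i)|001⟩ + 0.5376|010⟩ + (0.1113 - 0.1928i)|011⟩ + (0.3006 - 0.03856i)|100⟩ + (0.04841 - 0.1158i)|101⟩ + (-0.6333 + 0.08124i)|110⟩ + (-0.102 + 0.244i)|111⟩

amp(|b₁b₂…⟩) = product of the factor amplitudes for bits b₁, b₂, …; only kets whose every factor amplitude is nonzero survive.
|000⟩: (0.6441)(-0.4288)(0.9239) = -0.2552
|001⟩: (0.6441)(-0.4288)(0.1913 - 0.3314i) = (-0.05284 + 0.09153i)
|010⟩: (0.6441)(0.9034)(0.9239) = 0.5376
|011⟩: (0.6441)(0.9034)(0.1913 - 0.3314i) = (0.1113 - 0.1928i)
|100⟩: (-0.7588 + 0.09734i)(-0.4288)(0.9239) = (0.3006 - 0.03856i)
|101⟩: (-0.7588 + 0.09734i)(-0.4288)(0.1913 - 0.3314i) = (0.04841 - 0.1158i)
|110⟩: (-0.7588 + 0.09734i)(0.9034)(0.9239) = (-0.6333 + 0.08124i)
|111⟩: (-0.7588 + 0.09734i)(0.9034)(0.1913 - 0.3314i) = (-0.102 + 0.244i)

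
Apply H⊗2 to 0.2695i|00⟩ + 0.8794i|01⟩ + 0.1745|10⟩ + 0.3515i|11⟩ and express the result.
(0.08725 + 0.7502i)|00⟩ + (0.08725 - 0.4807i)|01⟩ + (-0.08725 + 0.3987i)|10⟩ + (-0.08725 - 0.1292i)|11⟩

H⊗2 gives amp(|y⟩) = (1/2) Σ_x (−1)^(x·y) amp(|x⟩), where x·y is the number of positions in which both x and y have a 1.
|00⟩: (0.2695i + 0.8794i + 0.1745 + 0.3515i)/2 = (0.08725 + 0.7502i)
|01⟩: (0.2695i - 0.8794i + 0.1745 - 0.3515i)/2 = (0.08725 - 0.4807i)
|10⟩: (0.2695i + 0.8794i - 0.1745 - 0.3515i)/2 = (-0.08725 + 0.3987i)
|11⟩: (0.2695i - 0.8794i - 0.1745 + 0.3515i)/2 = (-0.08725 - 0.1292i)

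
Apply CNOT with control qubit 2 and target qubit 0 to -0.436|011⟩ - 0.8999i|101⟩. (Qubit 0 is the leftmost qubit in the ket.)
-0.8999i|001⟩ - 0.436|111⟩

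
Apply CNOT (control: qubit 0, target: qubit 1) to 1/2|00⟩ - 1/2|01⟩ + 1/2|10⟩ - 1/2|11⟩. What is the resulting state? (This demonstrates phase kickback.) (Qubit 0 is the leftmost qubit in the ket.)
1/2|00⟩ - 1/2|01⟩ - 1/2|10⟩ + 1/2|11⟩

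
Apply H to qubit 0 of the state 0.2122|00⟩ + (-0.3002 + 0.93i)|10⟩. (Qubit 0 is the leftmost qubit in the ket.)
(-0.06223 + 0.6576i)|00⟩ + (0.3623 - 0.6576i)|10⟩

H on qubit 0 mixes each pair of kets that differ only in qubit 0: amplitudes (a, b) of (|…0…⟩, |…1…⟩) become ((a + b)/√2, (a − b)/√2). Kets absent from the input have amplitude 0.
(|00⟩, |10⟩): (a, b) = (0.2122, (-0.3002 + 0.93i)) → ((-0.06223 + 0.6576i), (0.3623 - 0.6576i))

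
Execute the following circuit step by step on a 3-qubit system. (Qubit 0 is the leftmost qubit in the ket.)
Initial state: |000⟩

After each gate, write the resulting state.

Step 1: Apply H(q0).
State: 1/√2|000⟩ + 1/√2|100⟩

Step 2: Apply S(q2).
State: 1/√2|000⟩ + 1/√2|100⟩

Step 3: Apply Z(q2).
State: 1/√2|000⟩ + 1/√2|100⟩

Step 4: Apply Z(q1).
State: 1/√2|000⟩ + 1/√2|100⟩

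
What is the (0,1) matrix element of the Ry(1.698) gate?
-0.7506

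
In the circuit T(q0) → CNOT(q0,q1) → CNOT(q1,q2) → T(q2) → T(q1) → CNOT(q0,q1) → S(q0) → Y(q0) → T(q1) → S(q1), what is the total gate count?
10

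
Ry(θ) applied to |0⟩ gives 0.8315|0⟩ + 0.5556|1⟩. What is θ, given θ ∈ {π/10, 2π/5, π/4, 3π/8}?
3π/8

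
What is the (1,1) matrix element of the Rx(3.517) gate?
-0.1866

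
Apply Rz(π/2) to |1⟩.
(1/√2 + (1/√2)i)|1⟩

Rz(π/2) = [[e^(−iθ/2), 0], [0, e^(iθ/2)]] with e^(±iθ/2) = cos(θ/2) ± i·sin(θ/2); θ = π/2, cos(θ/2) ≈ 0.707107, sin(θ/2) ≈ 0.707107.
With a = amp(|0⟩) = 0 and b = amp(|1⟩) = 1:
new amp(|0⟩) = (0.707107 - 0.707107i)·a = 0
new amp(|1⟩) = (0.707107 + 0.707107i)·b = (1/√2 + (1/√2)i)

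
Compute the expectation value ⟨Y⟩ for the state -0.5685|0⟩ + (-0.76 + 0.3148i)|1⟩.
-0.3579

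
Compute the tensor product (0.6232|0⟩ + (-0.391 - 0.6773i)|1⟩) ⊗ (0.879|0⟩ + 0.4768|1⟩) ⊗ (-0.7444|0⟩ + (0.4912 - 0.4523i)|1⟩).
-0.4078|000⟩ + (0.2691 - 0.2478i)|001⟩ - 0.2212|010⟩ + (0.146 - 0.1344i)|011⟩ + (0.2558 + 0.4432i)|100⟩ + (-0.4381 - 0.137i)|101⟩ + (0.1388 + 0.2404i)|110⟩ + (-0.2376 - 0.0743i)|111⟩

amp(|b₁b₂…⟩) = product of the factor amplitudes for bits b₁, b₂, …; only kets whose every factor amplitude is nonzero survive.
|000⟩: (0.6232)(0.879)(-0.7444) = -0.4078
|001⟩: (0.6232)(0.879)(0.4912 - 0.4523i) = (0.2691 - 0.2478i)
|010⟩: (0.6232)(0.4768)(-0.7444) = -0.2212
|011⟩: (0.6232)(0.4768)(0.4912 - 0.4523i) = (0.146 - 0.1344i)
|100⟩: (-0.391 - 0.6773i)(0.879)(-0.7444) = (0.2558 + 0.4432i)
|101⟩: (-0.391 - 0.6773i)(0.879)(0.4912 - 0.4523i) = (-0.4381 - 0.137i)
|110⟩: (-0.391 - 0.6773i)(0.4768)(-0.7444) = (0.1388 + 0.2404i)
|111⟩: (-0.391 - 0.6773i)(0.4768)(0.4912 - 0.4523i) = (-0.2376 - 0.0743i)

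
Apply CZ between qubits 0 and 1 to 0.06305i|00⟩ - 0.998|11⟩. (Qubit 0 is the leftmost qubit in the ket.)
0.06305i|00⟩ + 0.998|11⟩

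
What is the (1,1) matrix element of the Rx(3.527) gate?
-0.1915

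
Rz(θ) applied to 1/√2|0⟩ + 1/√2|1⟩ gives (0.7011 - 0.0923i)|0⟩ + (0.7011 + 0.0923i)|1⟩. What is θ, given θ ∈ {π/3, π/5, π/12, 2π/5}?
π/12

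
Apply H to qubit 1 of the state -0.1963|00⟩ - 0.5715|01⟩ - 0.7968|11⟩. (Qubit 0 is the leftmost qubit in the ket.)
-0.5429|00⟩ + 0.2653|01⟩ - 0.5634|10⟩ + 0.5634|11⟩

H on qubit 1 mixes each pair of kets that differ only in qubit 1: amplitudes (a, b) of (|…0…⟩, |…1…⟩) become ((a + b)/√2, (a − b)/√2). Kets absent from the input have amplitude 0.
(|00⟩, |01⟩): (a, b) = (-0.1963, -0.5715) → (-0.5429, 0.2653)
(|10⟩, |11⟩): (a, b) = (0, -0.7968) → (-0.5634, 0.5634)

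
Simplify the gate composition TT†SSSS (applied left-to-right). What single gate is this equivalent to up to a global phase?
I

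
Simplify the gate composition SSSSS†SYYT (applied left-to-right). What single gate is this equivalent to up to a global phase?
T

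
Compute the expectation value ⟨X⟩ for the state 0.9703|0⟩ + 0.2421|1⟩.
0.4698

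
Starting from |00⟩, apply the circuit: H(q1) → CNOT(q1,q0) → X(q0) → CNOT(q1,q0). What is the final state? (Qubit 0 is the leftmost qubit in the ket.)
1/√2|10⟩ + 1/√2|11⟩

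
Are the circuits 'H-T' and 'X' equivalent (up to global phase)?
No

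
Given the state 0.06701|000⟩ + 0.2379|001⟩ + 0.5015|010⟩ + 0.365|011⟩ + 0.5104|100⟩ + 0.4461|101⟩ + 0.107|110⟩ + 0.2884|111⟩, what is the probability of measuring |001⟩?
0.0566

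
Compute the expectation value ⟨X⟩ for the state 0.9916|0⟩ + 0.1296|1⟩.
0.257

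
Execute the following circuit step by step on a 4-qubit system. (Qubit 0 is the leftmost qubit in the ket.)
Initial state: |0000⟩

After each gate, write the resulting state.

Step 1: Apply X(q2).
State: |0010⟩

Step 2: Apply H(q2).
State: 1/√2|0000⟩ - 1/√2|0010⟩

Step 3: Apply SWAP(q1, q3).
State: 1/√2|0000⟩ - 1/√2|0010⟩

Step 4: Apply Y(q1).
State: (1/√2)i|0100⟩ - (1/√2)i|0110⟩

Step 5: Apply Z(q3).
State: (1/√2)i|0100⟩ - (1/√2)i|0110⟩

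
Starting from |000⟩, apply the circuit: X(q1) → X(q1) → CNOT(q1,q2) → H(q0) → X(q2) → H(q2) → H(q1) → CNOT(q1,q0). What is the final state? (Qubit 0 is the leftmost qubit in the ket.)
1/√8|000⟩ - 1/√8|001⟩ + 1/√8|010⟩ - 1/√8|011⟩ + 1/√8|100⟩ - 1/√8|101⟩ + 1/√8|110⟩ - 1/√8|111⟩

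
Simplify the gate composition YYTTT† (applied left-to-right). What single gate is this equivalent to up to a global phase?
T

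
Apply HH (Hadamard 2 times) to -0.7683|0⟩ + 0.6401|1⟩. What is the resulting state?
-0.7683|0⟩ + 0.6401|1⟩

H² = I, so an even number of Hadamards cancels: H^2 = I and the state is unchanged.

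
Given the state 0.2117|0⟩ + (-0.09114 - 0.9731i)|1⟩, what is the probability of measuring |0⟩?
0.04482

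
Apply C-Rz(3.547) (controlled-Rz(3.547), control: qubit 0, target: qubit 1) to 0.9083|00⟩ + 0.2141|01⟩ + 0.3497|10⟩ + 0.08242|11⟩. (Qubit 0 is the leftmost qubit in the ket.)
0.9083|00⟩ + 0.2141|01⟩ + (-0.0704 - 0.3425i)|10⟩ + (-0.01659 + 0.08073i)|11⟩

C-Rz(3.547) leaves the control-|0⟩ kets |00⟩, |01⟩ unchanged and applies Rz(3.547) to qubit 1 on the control-|1⟩ pair (|10⟩, |11⟩).
Rz(3.547) = [[e^(−iθ/2), 0], [0, e^(iθ/2)]] with e^(±iθ/2) = cos(θ/2) ± i·sin(θ/2); θ = 3.547, cos(θ/2) ≈ -0.201318, sin(θ/2) ≈ 0.979526.
With a = amp(|10⟩) = 0.3497 and b = amp(|11⟩) = 0.08242:
new amp(|10⟩) = (-0.201318 - 0.979526i)·a = (-0.0704 - 0.3425i)
new amp(|11⟩) = (-0.201318 + 0.979526i)·b = (-0.01659 + 0.08073i)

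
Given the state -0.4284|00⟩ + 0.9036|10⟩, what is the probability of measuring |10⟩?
0.8165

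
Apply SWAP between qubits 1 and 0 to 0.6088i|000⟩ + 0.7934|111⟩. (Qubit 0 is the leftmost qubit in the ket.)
0.6088i|000⟩ + 0.7934|111⟩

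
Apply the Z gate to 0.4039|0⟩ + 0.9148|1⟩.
0.4039|0⟩ - 0.9148|1⟩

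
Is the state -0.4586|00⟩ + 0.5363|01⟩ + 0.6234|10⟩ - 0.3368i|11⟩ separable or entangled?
Entangled

Writing the state as a|00⟩ + b|01⟩ + c|10⟩ + d|11⟩, it is a product state iff ad − bc = 0.
Here (a, b, c, d) = (-0.4586, 0.5363, 0.6234, -0.3368i): ad − bc = (-0.4586)(-0.3368i) − (0.5363)(0.6234) = (-0.3343 + 0.1545i) ≠ 0, so the state is entangled.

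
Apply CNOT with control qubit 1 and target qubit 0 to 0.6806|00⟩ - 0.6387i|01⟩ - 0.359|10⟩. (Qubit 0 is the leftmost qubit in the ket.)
0.6806|00⟩ - 0.359|10⟩ - 0.6387i|11⟩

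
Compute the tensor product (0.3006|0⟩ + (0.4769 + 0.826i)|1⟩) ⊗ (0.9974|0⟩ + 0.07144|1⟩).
0.2998|00⟩ + 0.02147|01⟩ + (0.4757 + 0.8239i)|10⟩ + (0.03407 + 0.05901i)|11⟩

amp(|b₁b₂…⟩) = product of the factor amplitudes for bits b₁, b₂, …; only kets whose every factor amplitude is nonzero survive.
|00⟩: (0.3006)(0.9974) = 0.2998
|01⟩: (0.3006)(0.07144) = 0.02147
|10⟩: (0.4769 + 0.826i)(0.9974) = (0.4757 + 0.8239i)
|11⟩: (0.4769 + 0.826i)(0.07144) = (0.03407 + 0.05901i)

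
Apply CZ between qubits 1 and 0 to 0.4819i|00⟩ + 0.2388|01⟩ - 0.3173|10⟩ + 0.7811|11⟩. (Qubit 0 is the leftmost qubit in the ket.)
0.4819i|00⟩ + 0.2388|01⟩ - 0.3173|10⟩ - 0.7811|11⟩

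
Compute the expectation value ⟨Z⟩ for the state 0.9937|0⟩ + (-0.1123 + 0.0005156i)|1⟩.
0.9748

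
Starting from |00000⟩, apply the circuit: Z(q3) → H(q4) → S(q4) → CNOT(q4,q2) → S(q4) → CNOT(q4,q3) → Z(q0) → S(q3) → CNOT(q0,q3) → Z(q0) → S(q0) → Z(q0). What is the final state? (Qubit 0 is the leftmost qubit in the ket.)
1/√2|00000⟩ - (1/√2)i|00111⟩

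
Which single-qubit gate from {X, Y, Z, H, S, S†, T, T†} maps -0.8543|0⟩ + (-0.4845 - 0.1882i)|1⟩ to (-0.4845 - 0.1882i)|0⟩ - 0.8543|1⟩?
X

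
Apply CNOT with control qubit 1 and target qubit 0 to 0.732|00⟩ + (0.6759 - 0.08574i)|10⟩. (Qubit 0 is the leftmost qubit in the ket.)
0.732|00⟩ + (0.6759 - 0.08574i)|10⟩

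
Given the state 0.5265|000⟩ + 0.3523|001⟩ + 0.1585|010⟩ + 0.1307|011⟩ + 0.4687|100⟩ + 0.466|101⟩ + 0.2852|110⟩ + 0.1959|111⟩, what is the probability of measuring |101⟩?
0.2172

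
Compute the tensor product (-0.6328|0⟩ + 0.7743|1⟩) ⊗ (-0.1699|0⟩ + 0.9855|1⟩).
0.1075|00⟩ - 0.6236|01⟩ - 0.1316|10⟩ + 0.7631|11⟩

amp(|b₁b₂…⟩) = product of the factor amplitudes for bits b₁, b₂, …; only kets whose every factor amplitude is nonzero survive.
|00⟩: (-0.6328)(-0.1699) = 0.1075
|01⟩: (-0.6328)(0.9855) = -0.6236
|10⟩: (0.7743)(-0.1699) = -0.1316
|11⟩: (0.7743)(0.9855) = 0.7631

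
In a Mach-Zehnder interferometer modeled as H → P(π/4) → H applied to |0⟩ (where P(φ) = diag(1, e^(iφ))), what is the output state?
(0.8536 + (1/√8)i)|0⟩ + (0.1464 - (1/√8)i)|1⟩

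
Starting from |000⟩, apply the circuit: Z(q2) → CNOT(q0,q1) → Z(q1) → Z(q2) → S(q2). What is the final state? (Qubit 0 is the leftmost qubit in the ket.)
|000⟩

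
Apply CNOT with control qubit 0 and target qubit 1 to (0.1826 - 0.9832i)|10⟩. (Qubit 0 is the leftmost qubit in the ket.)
(0.1826 - 0.9832i)|11⟩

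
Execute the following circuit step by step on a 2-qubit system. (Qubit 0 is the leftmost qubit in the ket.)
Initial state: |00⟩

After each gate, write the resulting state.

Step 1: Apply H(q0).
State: 1/√2|00⟩ + 1/√2|10⟩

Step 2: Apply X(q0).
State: 1/√2|00⟩ + 1/√2|10⟩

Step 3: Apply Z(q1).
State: 1/√2|00⟩ + 1/√2|10⟩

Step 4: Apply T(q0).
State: 1/√2|00⟩ + (1/2 + (1/2)i)|10⟩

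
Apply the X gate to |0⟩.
|1⟩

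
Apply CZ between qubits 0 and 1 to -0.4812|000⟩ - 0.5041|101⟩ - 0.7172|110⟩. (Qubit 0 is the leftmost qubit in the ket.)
-0.4812|000⟩ - 0.5041|101⟩ + 0.7172|110⟩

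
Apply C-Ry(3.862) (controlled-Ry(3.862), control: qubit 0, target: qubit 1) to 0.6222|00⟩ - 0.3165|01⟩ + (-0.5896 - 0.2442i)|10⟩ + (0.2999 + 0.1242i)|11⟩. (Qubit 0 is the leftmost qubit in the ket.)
0.6222|00⟩ - 0.3165|01⟩ + (-0.07284 - 0.03016i)|10⟩ + (-0.6575 - 0.2723i)|11⟩

C-Ry(3.862) leaves the control-|0⟩ kets |00⟩, |01⟩ unchanged and applies Ry(3.862) to qubit 1 on the control-|1⟩ pair (|10⟩, |11⟩).
Ry(3.862) = [[cos(θ/2), −sin(θ/2)], [sin(θ/2), cos(θ/2)]]; θ = 3.862, cos(θ/2) ≈ -0.352465, sin(θ/2) ≈ 0.935825.
With a = amp(|10⟩) = (-0.5896 - 0.2442i) and b = amp(|11⟩) = (0.2999 + 0.1242i):
new amp(|10⟩) = (-0.352465)·a + (-0.935825)·b = (-0.07284 - 0.03016i)
new amp(|11⟩) = (0.935825)·a + (-0.352465)·b = (-0.6575 - 0.2723i)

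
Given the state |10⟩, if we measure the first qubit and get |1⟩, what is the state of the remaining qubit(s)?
|0⟩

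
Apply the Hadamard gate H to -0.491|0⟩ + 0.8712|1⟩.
0.2688|0⟩ - 0.9632|1⟩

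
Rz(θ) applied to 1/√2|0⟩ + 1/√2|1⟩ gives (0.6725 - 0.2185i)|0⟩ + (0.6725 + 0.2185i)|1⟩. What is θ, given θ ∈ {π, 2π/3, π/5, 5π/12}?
π/5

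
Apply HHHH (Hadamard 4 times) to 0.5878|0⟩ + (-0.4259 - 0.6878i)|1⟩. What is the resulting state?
0.5878|0⟩ + (-0.4259 - 0.6878i)|1⟩

H² = I, so an even number of Hadamards cancels: H^4 = I and the state is unchanged.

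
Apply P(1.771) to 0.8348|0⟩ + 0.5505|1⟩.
0.8348|0⟩ + (-0.1095 + 0.5395i)|1⟩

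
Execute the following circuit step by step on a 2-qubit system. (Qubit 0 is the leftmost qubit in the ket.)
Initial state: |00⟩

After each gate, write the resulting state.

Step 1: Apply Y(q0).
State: i|10⟩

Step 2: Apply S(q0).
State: -|10⟩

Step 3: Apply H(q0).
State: -1/√2|00⟩ + 1/√2|10⟩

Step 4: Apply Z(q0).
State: -1/√2|00⟩ - 1/√2|10⟩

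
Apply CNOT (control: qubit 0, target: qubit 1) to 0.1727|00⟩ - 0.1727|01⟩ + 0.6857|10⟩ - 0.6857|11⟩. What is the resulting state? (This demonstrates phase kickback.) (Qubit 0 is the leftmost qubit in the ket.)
0.1727|00⟩ - 0.1727|01⟩ - 0.6857|10⟩ + 0.6857|11⟩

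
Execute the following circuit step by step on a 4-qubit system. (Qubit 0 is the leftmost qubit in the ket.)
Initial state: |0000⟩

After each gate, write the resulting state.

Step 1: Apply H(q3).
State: 1/√2|0000⟩ + 1/√2|0001⟩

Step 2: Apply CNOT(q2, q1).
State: 1/√2|0000⟩ + 1/√2|0001⟩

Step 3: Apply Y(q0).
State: (1/√2)i|1000⟩ + (1/√2)i|1001⟩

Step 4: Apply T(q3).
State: (1/√2)i|1000⟩ + (-1/2 + (1/2)i)|1001⟩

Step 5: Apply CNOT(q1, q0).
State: (1/√2)i|1000⟩ + (-1/2 + (1/2)i)|1001⟩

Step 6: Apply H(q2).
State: (1/2)i|1000⟩ + (-1/√8 + (1/√8)i)|1001⟩ + (1/2)i|1010⟩ + (-1/√8 + (1/√8)i)|1011⟩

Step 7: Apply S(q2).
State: (1/2)i|1000⟩ + (-1/√8 + (1/√8)i)|1001⟩ - 1/2|1010⟩ + (-1/√8 - (1/√8)i)|1011⟩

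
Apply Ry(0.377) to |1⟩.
-0.1874|0⟩ + 0.9823|1⟩

Ry(0.377) = [[cos(θ/2), −sin(θ/2)], [sin(θ/2), cos(θ/2)]]; θ = 0.377, cos(θ/2) ≈ 0.982286, sin(θ/2) ≈ 0.187386.
With a = amp(|0⟩) = 0 and b = amp(|1⟩) = 1:
new amp(|0⟩) = (0.982286)·a + (-0.187386)·b = -0.1874
new amp(|1⟩) = (0.187386)·a + (0.982286)·b = 0.9823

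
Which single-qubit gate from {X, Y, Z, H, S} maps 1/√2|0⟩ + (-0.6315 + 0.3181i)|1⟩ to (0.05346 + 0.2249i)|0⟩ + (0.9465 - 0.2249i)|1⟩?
H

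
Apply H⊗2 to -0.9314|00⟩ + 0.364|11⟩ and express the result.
-0.2837|00⟩ - 0.6477|01⟩ - 0.6477|10⟩ - 0.2837|11⟩

H⊗2 gives amp(|y⟩) = (1/2) Σ_x (−1)^(x·y) amp(|x⟩), where x·y is the number of positions in which both x and y have a 1.
|00⟩: (-0.9314 + 0.364)/2 = -0.2837
|01⟩: (-0.9314 - 0.364)/2 = -0.6477
|10⟩: (-0.9314 - 0.364)/2 = -0.6477
|11⟩: (-0.9314 + 0.364)/2 = -0.2837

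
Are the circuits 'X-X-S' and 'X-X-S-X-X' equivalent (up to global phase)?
Yes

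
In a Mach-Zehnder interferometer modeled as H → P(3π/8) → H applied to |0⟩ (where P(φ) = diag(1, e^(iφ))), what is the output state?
(0.6913 + 0.4619i)|0⟩ + (0.3087 - 0.4619i)|1⟩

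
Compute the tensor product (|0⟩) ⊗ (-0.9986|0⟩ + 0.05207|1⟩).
-0.9986|00⟩ + 0.05207|01⟩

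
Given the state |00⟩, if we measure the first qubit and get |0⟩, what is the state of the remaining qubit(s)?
|0⟩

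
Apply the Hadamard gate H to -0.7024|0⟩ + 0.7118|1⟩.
0.006647|0⟩ - |1⟩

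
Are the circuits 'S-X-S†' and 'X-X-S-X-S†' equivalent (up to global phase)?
Yes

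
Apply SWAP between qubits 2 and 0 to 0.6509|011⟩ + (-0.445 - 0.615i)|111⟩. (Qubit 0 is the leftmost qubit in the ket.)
0.6509|110⟩ + (-0.445 - 0.615i)|111⟩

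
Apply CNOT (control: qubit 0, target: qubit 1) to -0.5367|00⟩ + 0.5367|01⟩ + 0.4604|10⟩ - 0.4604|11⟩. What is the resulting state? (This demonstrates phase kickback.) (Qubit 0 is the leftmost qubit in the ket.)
-0.5367|00⟩ + 0.5367|01⟩ - 0.4604|10⟩ + 0.4604|11⟩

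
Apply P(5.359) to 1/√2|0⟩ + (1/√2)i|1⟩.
1/√2|0⟩ + (0.5644 + 0.426i)|1⟩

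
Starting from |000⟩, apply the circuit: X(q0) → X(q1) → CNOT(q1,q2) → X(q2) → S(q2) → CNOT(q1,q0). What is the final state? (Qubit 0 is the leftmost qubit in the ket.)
|010⟩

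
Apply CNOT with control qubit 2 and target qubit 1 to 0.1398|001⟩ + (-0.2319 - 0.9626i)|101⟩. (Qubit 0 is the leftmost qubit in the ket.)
0.1398|011⟩ + (-0.2319 - 0.9626i)|111⟩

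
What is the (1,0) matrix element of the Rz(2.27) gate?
0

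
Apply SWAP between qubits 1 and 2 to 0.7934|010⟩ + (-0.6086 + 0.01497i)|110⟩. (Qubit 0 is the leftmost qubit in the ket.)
0.7934|001⟩ + (-0.6086 + 0.01497i)|101⟩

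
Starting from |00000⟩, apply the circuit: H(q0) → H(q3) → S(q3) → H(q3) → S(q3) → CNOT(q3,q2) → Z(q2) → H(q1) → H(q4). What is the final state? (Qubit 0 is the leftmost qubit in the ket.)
(0.1768 + 0.1768i)|00000⟩ + (0.1768 + 0.1768i)|00001⟩ + (-0.1768 - 0.1768i)|00110⟩ + (-0.1768 - 0.1768i)|00111⟩ + (0.1768 + 0.1768i)|01000⟩ + (0.1768 + 0.1768i)|01001⟩ + (-0.1768 - 0.1768i)|01110⟩ + (-0.1768 - 0.1768i)|01111⟩ + (0.1768 + 0.1768i)|10000⟩ + (0.1768 + 0.1768i)|10001⟩ + (-0.1768 - 0.1768i)|10110⟩ + (-0.1768 - 0.1768i)|10111⟩ + (0.1768 + 0.1768i)|11000⟩ + (0.1768 + 0.1768i)|11001⟩ + (-0.1768 - 0.1768i)|11110⟩ + (-0.1768 - 0.1768i)|11111⟩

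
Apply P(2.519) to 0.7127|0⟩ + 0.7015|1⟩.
0.7127|0⟩ + (-0.5699 + 0.4091i)|1⟩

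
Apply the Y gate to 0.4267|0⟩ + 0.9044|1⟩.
-0.9044i|0⟩ + 0.4267i|1⟩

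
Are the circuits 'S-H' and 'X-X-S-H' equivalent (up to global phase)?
Yes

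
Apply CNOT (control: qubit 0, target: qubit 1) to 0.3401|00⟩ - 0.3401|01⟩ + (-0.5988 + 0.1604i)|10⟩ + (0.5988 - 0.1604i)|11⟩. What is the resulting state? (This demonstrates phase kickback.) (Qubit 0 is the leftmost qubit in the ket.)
0.3401|00⟩ - 0.3401|01⟩ + (0.5988 - 0.1604i)|10⟩ + (-0.5988 + 0.1604i)|11⟩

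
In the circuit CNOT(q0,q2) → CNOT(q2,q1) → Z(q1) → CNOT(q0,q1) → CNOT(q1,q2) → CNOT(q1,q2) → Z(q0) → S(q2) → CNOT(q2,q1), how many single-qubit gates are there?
3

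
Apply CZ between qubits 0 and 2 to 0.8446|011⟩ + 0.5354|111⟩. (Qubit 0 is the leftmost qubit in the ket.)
0.8446|011⟩ - 0.5354|111⟩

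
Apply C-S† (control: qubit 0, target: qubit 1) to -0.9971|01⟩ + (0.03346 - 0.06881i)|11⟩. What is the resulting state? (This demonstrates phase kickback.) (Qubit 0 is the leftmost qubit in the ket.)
-0.9971|01⟩ + (-0.06881 - 0.03346i)|11⟩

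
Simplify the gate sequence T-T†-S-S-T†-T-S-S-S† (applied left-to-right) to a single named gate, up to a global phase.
S†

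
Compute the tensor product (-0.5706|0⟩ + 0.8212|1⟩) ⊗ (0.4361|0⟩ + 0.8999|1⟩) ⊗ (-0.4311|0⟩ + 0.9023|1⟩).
0.1073|000⟩ - 0.2245|001⟩ + 0.2214|010⟩ - 0.4633|011⟩ - 0.1544|100⟩ + 0.3231|101⟩ - 0.3186|110⟩ + 0.6668|111⟩

amp(|b₁b₂…⟩) = product of the factor amplitudes for bits b₁, b₂, …; only kets whose every factor amplitude is nonzero survive.
|000⟩: (-0.5706)(0.4361)(-0.4311) = 0.1073
|001⟩: (-0.5706)(0.4361)(0.9023) = -0.2245
|010⟩: (-0.5706)(0.8999)(-0.4311) = 0.2214
|011⟩: (-0.5706)(0.8999)(0.9023) = -0.4633
|100⟩: (0.8212)(0.4361)(-0.4311) = -0.1544
|101⟩: (0.8212)(0.4361)(0.9023) = 0.3231
|110⟩: (0.8212)(0.8999)(-0.4311) = -0.3186
|111⟩: (0.8212)(0.8999)(0.9023) = 0.6668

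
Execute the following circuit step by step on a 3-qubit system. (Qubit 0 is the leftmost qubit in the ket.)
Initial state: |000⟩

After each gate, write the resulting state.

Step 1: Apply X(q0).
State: |100⟩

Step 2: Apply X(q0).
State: |000⟩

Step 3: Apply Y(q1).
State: i|010⟩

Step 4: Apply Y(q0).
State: -|110⟩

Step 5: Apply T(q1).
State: (-1/√2 - (1/√2)i)|110⟩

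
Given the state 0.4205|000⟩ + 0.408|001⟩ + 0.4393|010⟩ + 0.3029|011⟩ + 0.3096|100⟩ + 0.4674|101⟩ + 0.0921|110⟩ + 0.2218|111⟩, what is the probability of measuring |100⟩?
0.09585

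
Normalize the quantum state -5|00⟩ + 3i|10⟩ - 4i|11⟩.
-1/√2|00⟩ + 0.4243i|10⟩ - 0.5657i|11⟩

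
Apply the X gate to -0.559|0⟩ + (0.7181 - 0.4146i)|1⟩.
(0.7181 - 0.4146i)|0⟩ - 0.559|1⟩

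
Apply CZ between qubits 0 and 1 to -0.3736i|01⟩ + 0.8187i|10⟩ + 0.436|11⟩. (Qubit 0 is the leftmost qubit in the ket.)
-0.3736i|01⟩ + 0.8187i|10⟩ - 0.436|11⟩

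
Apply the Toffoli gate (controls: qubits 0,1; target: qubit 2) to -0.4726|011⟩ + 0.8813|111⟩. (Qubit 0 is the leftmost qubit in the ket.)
-0.4726|011⟩ + 0.8813|110⟩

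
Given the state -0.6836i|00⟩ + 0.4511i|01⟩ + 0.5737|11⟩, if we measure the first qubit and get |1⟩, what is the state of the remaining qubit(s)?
|1⟩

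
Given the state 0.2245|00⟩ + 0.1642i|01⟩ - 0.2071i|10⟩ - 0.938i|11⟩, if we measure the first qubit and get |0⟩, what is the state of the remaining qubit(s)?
0.8071|0⟩ + 0.5904i|1⟩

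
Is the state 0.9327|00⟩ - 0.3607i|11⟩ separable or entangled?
Entangled

Writing the state as a|00⟩ + b|01⟩ + c|10⟩ + d|11⟩, it is a product state iff ad − bc = 0.
Here (a, b, c, d) = (0.9327, 0, 0, -0.3607i): ad − bc = (0.9327)(-0.3607i) − (0)(0) = -0.3364i ≠ 0, so the state is entangled.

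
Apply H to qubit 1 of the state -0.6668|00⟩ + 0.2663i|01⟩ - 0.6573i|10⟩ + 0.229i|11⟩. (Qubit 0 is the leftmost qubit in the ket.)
(-0.4715 + 0.1883i)|00⟩ + (-0.4715 - 0.1883i)|01⟩ - 0.3029i|10⟩ - 0.6267i|11⟩

H on qubit 1 mixes each pair of kets that differ only in qubit 1: amplitudes (a, b) of (|…0…⟩, |…1…⟩) become ((a + b)/√2, (a − b)/√2). Kets absent from the input have amplitude 0.
(|00⟩, |01⟩): (a, b) = (-0.6668, 0.2663i) → ((-0.4715 + 0.1883i), (-0.4715 - 0.1883i))
(|10⟩, |11⟩): (a, b) = (-0.6573i, 0.229i) → (-0.3029i, -0.6267i)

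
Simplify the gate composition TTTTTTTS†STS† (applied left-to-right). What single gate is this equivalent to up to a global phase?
S†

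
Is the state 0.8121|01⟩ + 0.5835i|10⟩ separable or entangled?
Entangled

Writing the state as a|00⟩ + b|01⟩ + c|10⟩ + d|11⟩, it is a product state iff ad − bc = 0.
Here (a, b, c, d) = (0, 0.8121, 0.5835i, 0): ad − bc = (0)(0) − (0.8121)(0.5835i) = -0.4739i ≠ 0, so the state is entangled.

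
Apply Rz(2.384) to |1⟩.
(0.3698 + 0.9291i)|1⟩

Rz(2.384) = [[e^(−iθ/2), 0], [0, e^(iθ/2)]] with e^(±iθ/2) = cos(θ/2) ± i·sin(θ/2); θ = 2.384, cos(θ/2) ≈ 0.369802, sin(θ/2) ≈ 0.92911.
With a = amp(|0⟩) = 0 and b = amp(|1⟩) = 1:
new amp(|0⟩) = (0.369802 - 0.92911i)·a = 0
new amp(|1⟩) = (0.369802 + 0.92911i)·b = (0.3698 + 0.9291i)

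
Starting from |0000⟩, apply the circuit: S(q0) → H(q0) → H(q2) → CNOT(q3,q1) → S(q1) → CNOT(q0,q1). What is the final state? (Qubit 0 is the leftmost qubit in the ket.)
1/2|0000⟩ + 1/2|0010⟩ + 1/2|1100⟩ + 1/2|1110⟩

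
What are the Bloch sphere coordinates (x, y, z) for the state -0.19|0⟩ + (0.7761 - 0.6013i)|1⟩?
(-0.2949, 0.2285, -0.9278)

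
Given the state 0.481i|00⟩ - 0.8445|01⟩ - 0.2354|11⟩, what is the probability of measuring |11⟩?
0.05541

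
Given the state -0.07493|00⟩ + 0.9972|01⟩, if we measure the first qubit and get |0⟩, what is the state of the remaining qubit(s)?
-0.07493|0⟩ + 0.9972|1⟩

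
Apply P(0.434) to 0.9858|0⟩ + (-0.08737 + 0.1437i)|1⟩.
0.9858|0⟩ + (-0.1397 + 0.09364i)|1⟩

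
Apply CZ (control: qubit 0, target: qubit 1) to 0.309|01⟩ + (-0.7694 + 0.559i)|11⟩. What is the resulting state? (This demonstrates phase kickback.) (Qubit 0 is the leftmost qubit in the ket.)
0.309|01⟩ + (0.7694 - 0.559i)|11⟩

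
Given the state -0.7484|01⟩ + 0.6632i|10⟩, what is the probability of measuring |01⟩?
0.5601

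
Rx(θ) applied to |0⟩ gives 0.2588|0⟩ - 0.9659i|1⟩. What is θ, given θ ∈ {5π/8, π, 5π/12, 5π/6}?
5π/6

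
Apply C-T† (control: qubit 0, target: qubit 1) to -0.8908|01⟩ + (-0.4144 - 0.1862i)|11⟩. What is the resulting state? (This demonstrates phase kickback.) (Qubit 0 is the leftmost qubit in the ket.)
-0.8908|01⟩ + (-0.4247 + 0.1614i)|11⟩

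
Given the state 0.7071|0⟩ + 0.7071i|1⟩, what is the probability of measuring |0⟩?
0.5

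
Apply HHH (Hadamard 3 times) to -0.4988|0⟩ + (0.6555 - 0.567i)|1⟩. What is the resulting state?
(0.1108 - 0.4009i)|0⟩ + (-0.8162 + 0.4009i)|1⟩

H² = I, so H^3 = H: a single Hadamard. With (a, b) = (-0.4988, (0.6555 - 0.567i)), H gives ((a + b)/√2, (a − b)/√2) = ((0.1108 - 0.4009i), (-0.8162 + 0.4009i)).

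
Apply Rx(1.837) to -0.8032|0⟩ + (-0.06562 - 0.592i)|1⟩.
(-0.958 + 0.05215i)|0⟩ + (-0.03983 + 0.2789i)|1⟩

Rx(1.837) = [[cos(θ/2), −i·sin(θ/2)], [−i·sin(θ/2), cos(θ/2)]]; θ = 1.837, cos(θ/2) ≈ 0.607013, sin(θ/2) ≈ 0.794692.
With a = amp(|0⟩) = -0.8032 and b = amp(|1⟩) = (-0.06562 - 0.592i):
new amp(|0⟩) = (0.607013)·a + (-0.794692i)·b = (-0.958 + 0.05215i)
new amp(|1⟩) = (-0.794692i)·a + (0.607013)·b = (-0.03983 + 0.2789i)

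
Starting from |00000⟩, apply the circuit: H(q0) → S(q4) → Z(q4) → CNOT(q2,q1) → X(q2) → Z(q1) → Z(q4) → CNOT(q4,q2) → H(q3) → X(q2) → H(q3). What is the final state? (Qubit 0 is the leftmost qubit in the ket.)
1/√2|00000⟩ + 1/√2|10000⟩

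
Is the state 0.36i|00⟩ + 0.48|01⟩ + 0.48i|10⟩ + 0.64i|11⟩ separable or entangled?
Entangled

Writing the state as a|00⟩ + b|01⟩ + c|10⟩ + d|11⟩, it is a product state iff ad − bc = 0.
Here (a, b, c, d) = (0.36i, 0.48, 0.48i, 0.64i): ad − bc = (0.36i)(0.64i) − (0.48)(0.48i) = (-0.2304 - 0.2304i) ≠ 0, so the state is entangled.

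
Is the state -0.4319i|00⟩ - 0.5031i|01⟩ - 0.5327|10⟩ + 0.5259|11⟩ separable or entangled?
Entangled

Writing the state as a|00⟩ + b|01⟩ + c|10⟩ + d|11⟩, it is a product state iff ad − bc = 0.
Here (a, b, c, d) = (-0.4319i, -0.5031i, -0.5327, 0.5259): ad − bc = (-0.4319i)(0.5259) − (-0.5031i)(-0.5327) = -0.4951i ≠ 0, so the state is entangled.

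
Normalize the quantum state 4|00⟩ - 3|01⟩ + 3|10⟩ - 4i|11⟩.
0.5657|00⟩ - 0.4243|01⟩ + 0.4243|10⟩ - 0.5657i|11⟩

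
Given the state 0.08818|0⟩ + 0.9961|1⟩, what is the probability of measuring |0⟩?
0.007776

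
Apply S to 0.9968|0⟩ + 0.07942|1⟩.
0.9968|0⟩ + 0.07942i|1⟩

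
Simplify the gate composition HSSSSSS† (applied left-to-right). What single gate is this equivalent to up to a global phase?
H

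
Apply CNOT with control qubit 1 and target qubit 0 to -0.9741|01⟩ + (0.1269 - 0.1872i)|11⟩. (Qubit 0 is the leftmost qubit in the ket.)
(0.1269 - 0.1872i)|01⟩ - 0.9741|11⟩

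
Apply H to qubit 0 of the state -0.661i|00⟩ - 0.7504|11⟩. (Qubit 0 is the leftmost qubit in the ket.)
-0.4674i|00⟩ - 0.5306|01⟩ - 0.4674i|10⟩ + 0.5306|11⟩

H on qubit 0 mixes each pair of kets that differ only in qubit 0: amplitudes (a, b) of (|…0…⟩, |…1…⟩) become ((a + b)/√2, (a − b)/√2). Kets absent from the input have amplitude 0.
(|00⟩, |10⟩): (a, b) = (-0.661i, 0) → (-0.4674i, -0.4674i)
(|01⟩, |11⟩): (a, b) = (0, -0.7504) → (-0.5306, 0.5306)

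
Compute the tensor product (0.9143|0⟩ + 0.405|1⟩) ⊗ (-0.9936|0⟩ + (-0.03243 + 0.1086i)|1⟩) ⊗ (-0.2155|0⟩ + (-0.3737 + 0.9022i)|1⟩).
0.1958|000⟩ + (0.3395 - 0.8196i)|001⟩ + (0.00639 - 0.0214i)|010⟩ + (-0.0785 - 0.06386i)|011⟩ + 0.08672|100⟩ + (0.1504 - 0.3631i)|101⟩ + (0.00283 - 0.009478i)|110⟩ + (-0.03477 - 0.02829i)|111⟩

amp(|b₁b₂…⟩) = product of the factor amplitudes for bits b₁, b₂, …; only kets whose every factor amplitude is nonzero survive.
|000⟩: (0.9143)(-0.9936)(-0.2155) = 0.1958
|001⟩: (0.9143)(-0.9936)(-0.3737 + 0.9022i) = (0.3395 - 0.8196i)
|010⟩: (0.9143)(-0.03243 + 0.1086i)(-0.2155) = (0.00639 - 0.0214i)
|011⟩: (0.9143)(-0.03243 + 0.1086i)(-0.3737 + 0.9022i) = (-0.0785 - 0.06386i)
|100⟩: (0.405)(-0.9936)(-0.2155) = 0.08672
|101⟩: (0.405)(-0.9936)(-0.3737 + 0.9022i) = (0.1504 - 0.3631i)
|110⟩: (0.405)(-0.03243 + 0.1086i)(-0.2155) = (0.00283 - 0.009478i)
|111⟩: (0.405)(-0.03243 + 0.1086i)(-0.3737 + 0.9022i) = (-0.03477 - 0.02829i)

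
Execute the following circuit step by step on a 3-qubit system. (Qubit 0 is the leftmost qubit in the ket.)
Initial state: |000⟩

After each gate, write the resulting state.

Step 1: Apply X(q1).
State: |010⟩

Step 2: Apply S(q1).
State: i|010⟩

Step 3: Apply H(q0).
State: (1/√2)i|010⟩ + (1/√2)i|110⟩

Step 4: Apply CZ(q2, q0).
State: (1/√2)i|010⟩ + (1/√2)i|110⟩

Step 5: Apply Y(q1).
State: 1/√2|000⟩ + 1/√2|100⟩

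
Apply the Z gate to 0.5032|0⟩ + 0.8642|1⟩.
0.5032|0⟩ - 0.8642|1⟩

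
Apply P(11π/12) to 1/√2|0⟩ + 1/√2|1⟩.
1/√2|0⟩ + (-0.683 + 0.183i)|1⟩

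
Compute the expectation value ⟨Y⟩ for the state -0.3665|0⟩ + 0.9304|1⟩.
0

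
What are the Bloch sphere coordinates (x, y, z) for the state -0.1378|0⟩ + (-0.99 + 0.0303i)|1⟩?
(0.2728, -0.008351, -0.962)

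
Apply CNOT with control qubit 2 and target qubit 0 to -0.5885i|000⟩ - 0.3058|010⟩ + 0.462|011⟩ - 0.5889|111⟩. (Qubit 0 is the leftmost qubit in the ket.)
-0.5885i|000⟩ - 0.3058|010⟩ - 0.5889|011⟩ + 0.462|111⟩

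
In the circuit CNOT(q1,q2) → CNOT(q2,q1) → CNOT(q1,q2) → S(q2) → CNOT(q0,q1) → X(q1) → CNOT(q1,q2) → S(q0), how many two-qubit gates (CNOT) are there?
5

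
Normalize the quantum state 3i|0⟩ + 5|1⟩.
0.5145i|0⟩ + 0.8575|1⟩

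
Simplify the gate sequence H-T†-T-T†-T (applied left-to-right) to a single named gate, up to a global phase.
H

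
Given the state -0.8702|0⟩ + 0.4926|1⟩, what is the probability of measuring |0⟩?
0.7572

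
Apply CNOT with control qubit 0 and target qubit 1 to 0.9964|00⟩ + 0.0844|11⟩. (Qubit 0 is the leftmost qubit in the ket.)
0.9964|00⟩ + 0.0844|10⟩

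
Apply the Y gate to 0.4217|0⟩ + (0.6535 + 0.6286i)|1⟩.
(0.6286 - 0.6535i)|0⟩ + 0.4217i|1⟩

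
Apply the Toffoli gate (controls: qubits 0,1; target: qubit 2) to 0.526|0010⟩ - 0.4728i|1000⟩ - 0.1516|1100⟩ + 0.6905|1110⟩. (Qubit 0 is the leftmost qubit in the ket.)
0.526|0010⟩ - 0.4728i|1000⟩ + 0.6905|1100⟩ - 0.1516|1110⟩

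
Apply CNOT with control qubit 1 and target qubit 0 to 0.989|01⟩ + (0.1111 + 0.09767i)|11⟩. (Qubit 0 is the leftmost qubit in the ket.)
(0.1111 + 0.09767i)|01⟩ + 0.989|11⟩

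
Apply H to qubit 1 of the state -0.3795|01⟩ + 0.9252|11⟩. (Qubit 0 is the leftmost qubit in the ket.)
-0.2683|00⟩ + 0.2683|01⟩ + 0.6542|10⟩ - 0.6542|11⟩

H on qubit 1 mixes each pair of kets that differ only in qubit 1: amplitudes (a, b) of (|…0…⟩, |…1…⟩) become ((a + b)/√2, (a − b)/√2). Kets absent from the input have amplitude 0.
(|00⟩, |01⟩): (a, b) = (0, -0.3795) → (-0.2683, 0.2683)
(|10⟩, |11⟩): (a, b) = (0, 0.9252) → (0.6542, -0.6542)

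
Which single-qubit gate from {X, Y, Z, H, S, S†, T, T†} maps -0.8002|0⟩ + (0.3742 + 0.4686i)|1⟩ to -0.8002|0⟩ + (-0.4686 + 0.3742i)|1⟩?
S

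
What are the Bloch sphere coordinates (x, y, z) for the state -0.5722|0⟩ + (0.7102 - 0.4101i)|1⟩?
(-0.8128, 0.4693, -0.3452)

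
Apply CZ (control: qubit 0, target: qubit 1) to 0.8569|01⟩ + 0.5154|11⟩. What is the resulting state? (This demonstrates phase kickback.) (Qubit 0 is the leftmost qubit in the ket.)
0.8569|01⟩ - 0.5154|11⟩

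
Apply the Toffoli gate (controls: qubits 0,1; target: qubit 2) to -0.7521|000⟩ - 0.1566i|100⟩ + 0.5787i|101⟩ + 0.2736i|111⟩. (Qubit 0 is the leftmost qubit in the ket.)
-0.7521|000⟩ - 0.1566i|100⟩ + 0.5787i|101⟩ + 0.2736i|110⟩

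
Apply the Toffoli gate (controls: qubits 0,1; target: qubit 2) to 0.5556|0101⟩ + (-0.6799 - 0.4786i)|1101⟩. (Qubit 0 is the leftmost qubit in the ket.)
0.5556|0101⟩ + (-0.6799 - 0.4786i)|1111⟩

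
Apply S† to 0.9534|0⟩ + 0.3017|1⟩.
0.9534|0⟩ - 0.3017i|1⟩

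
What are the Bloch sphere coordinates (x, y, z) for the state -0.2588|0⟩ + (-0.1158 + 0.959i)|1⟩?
(0.05994, -0.4964, -0.8661)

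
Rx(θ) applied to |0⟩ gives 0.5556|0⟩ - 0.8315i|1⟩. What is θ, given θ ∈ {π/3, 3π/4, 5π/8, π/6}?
5π/8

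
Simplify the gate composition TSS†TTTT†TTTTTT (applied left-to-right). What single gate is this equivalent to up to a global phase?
T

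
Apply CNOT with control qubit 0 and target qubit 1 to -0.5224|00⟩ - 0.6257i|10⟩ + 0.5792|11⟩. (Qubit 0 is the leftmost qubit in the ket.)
-0.5224|00⟩ + 0.5792|10⟩ - 0.6257i|11⟩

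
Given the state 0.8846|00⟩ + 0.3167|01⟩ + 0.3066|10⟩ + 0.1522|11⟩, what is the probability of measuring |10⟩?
0.094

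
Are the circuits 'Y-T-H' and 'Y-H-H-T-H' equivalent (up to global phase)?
Yes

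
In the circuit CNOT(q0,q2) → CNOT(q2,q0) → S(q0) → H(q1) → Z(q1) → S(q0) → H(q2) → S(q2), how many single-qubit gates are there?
6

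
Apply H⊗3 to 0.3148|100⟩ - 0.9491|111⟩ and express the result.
-0.2243|000⟩ + 0.4469|001⟩ + 0.4469|010⟩ - 0.2243|011⟩ + 0.2243|100⟩ - 0.4469|101⟩ - 0.4469|110⟩ + 0.2243|111⟩

H⊗3 gives amp(|y⟩) = (1/2√2) Σ_x (−1)^(x·y) amp(|x⟩), where x·y is the number of positions in which both x and y have a 1.
|000⟩: (0.3148 - 0.9491)/(2√2) = -0.2243
|001⟩: (0.3148 + 0.9491)/(2√2) = 0.4469
|010⟩: (0.3148 + 0.9491)/(2√2) = 0.4469
|011⟩: (0.3148 - 0.9491)/(2√2) = -0.2243
|100⟩: (-0.3148 + 0.9491)/(2√2) = 0.2243
|101⟩: (-0.3148 - 0.9491)/(2√2) = -0.4469
|110⟩: (-0.3148 - 0.9491)/(2√2) = -0.4469
|111⟩: (-0.3148 + 0.9491)/(2√2) = 0.2243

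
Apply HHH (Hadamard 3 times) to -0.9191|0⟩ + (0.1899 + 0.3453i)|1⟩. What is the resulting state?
(-0.5156 + 0.2442i)|0⟩ + (-0.7842 - 0.2442i)|1⟩

H² = I, so H^3 = H: a single Hadamard. With (a, b) = (-0.9191, (0.1899 + 0.3453i)), H gives ((a + b)/√2, (a − b)/√2) = ((-0.5156 + 0.2442i), (-0.7842 - 0.2442i)).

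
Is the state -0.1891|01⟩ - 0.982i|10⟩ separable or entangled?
Entangled

Writing the state as a|00⟩ + b|01⟩ + c|10⟩ + d|11⟩, it is a product state iff ad − bc = 0.
Here (a, b, c, d) = (0, -0.1891, -0.982i, 0): ad − bc = (0)(0) − (-0.1891)(-0.982i) = -0.1857i ≠ 0, so the state is entangled.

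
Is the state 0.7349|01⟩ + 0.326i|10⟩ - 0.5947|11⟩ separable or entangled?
Entangled

Writing the state as a|00⟩ + b|01⟩ + c|10⟩ + d|11⟩, it is a product state iff ad − bc = 0.
Here (a, b, c, d) = (0, 0.7349, 0.326i, -0.5947): ad − bc = (0)(-0.5947) − (0.7349)(0.326i) = -0.2396i ≠ 0, so the state is entangled.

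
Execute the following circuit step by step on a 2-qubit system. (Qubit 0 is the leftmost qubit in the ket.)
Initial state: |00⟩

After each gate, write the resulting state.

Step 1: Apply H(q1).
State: 1/√2|00⟩ + 1/√2|01⟩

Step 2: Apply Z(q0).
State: 1/√2|00⟩ + 1/√2|01⟩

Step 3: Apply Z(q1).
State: 1/√2|00⟩ - 1/√2|01⟩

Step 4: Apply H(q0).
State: 1/2|00⟩ - 1/2|01⟩ + 1/2|10⟩ - 1/2|11⟩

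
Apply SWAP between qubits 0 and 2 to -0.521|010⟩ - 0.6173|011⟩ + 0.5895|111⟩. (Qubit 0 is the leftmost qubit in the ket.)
-0.521|010⟩ - 0.6173|110⟩ + 0.5895|111⟩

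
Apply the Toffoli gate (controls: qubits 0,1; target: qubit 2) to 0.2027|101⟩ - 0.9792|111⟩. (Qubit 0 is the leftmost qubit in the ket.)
0.2027|101⟩ - 0.9792|110⟩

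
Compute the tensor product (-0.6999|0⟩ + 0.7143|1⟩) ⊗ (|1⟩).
-0.6999|01⟩ + 0.7143|11⟩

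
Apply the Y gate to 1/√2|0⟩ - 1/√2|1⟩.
(1/√2)i|0⟩ + (1/√2)i|1⟩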